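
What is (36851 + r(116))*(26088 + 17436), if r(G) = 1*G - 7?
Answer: 1608647040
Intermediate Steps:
r(G) = -7 + G (r(G) = G - 7 = -7 + G)
(36851 + r(116))*(26088 + 17436) = (36851 + (-7 + 116))*(26088 + 17436) = (36851 + 109)*43524 = 36960*43524 = 1608647040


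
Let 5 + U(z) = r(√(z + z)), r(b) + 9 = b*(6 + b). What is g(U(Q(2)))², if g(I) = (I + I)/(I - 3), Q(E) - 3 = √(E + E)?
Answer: 453856/96721 + 47808*√10/96721 ≈ 6.2555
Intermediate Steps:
Q(E) = 3 + √2*√E (Q(E) = 3 + √(E + E) = 3 + √(2*E) = 3 + √2*√E)
r(b) = -9 + b*(6 + b)
U(z) = -14 + 2*z + 6*√2*√z (U(z) = -5 + (-9 + (√(z + z))² + 6*√(z + z)) = -5 + (-9 + (√(2*z))² + 6*√(2*z)) = -5 + (-9 + (√2*√z)² + 6*(√2*√z)) = -5 + (-9 + 2*z + 6*√2*√z) = -14 + 2*z + 6*√2*√z)
g(I) = 2*I/(-3 + I) (g(I) = (2*I)/(-3 + I) = 2*I/(-3 + I))
g(U(Q(2)))² = (2*(-14 + 2*(3 + √2*√2) + 6*√2*√(3 + √2*√2))/(-3 + (-14 + 2*(3 + √2*√2) + 6*√2*√(3 + √2*√2))))² = (2*(-14 + 2*(3 + 2) + 6*√2*√(3 + 2))/(-3 + (-14 + 2*(3 + 2) + 6*√2*√(3 + 2))))² = (2*(-14 + 2*5 + 6*√2*√5)/(-3 + (-14 + 2*5 + 6*√2*√5)))² = (2*(-14 + 10 + 6*√10)/(-3 + (-14 + 10 + 6*√10)))² = (2*(-4 + 6*√10)/(-3 + (-4 + 6*√10)))² = (2*(-4 + 6*√10)/(-7 + 6*√10))² = 4*(-4 + 6*√10)²/(-7 + 6*√10)²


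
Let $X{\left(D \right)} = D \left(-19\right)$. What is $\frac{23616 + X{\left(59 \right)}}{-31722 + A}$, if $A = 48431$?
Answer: $\frac{2045}{1519} \approx 1.3463$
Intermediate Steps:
$X{\left(D \right)} = - 19 D$
$\frac{23616 + X{\left(59 \right)}}{-31722 + A} = \frac{23616 - 1121}{-31722 + 48431} = \frac{23616 - 1121}{16709} = 22495 \cdot \frac{1}{16709} = \frac{2045}{1519}$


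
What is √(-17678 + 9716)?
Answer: I*√7962 ≈ 89.23*I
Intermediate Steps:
√(-17678 + 9716) = √(-7962) = I*√7962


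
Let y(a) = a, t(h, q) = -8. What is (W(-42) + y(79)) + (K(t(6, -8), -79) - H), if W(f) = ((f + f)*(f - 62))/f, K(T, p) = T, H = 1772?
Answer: -1909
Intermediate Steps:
W(f) = -124 + 2*f (W(f) = ((2*f)*(-62 + f))/f = (2*f*(-62 + f))/f = -124 + 2*f)
(W(-42) + y(79)) + (K(t(6, -8), -79) - H) = ((-124 + 2*(-42)) + 79) + (-8 - 1*1772) = ((-124 - 84) + 79) + (-8 - 1772) = (-208 + 79) - 1780 = -129 - 1780 = -1909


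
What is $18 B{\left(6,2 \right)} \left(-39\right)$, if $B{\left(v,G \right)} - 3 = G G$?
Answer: $-4914$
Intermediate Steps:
$B{\left(v,G \right)} = 3 + G^{2}$ ($B{\left(v,G \right)} = 3 + G G = 3 + G^{2}$)
$18 B{\left(6,2 \right)} \left(-39\right) = 18 \left(3 + 2^{2}\right) \left(-39\right) = 18 \left(3 + 4\right) \left(-39\right) = 18 \cdot 7 \left(-39\right) = 126 \left(-39\right) = -4914$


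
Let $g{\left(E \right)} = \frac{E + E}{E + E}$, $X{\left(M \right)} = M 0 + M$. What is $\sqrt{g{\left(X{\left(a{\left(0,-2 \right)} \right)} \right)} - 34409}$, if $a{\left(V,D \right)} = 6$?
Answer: $2 i \sqrt{8602} \approx 185.49 i$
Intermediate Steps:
$X{\left(M \right)} = M$ ($X{\left(M \right)} = 0 + M = M$)
$g{\left(E \right)} = 1$ ($g{\left(E \right)} = \frac{2 E}{2 E} = 2 E \frac{1}{2 E} = 1$)
$\sqrt{g{\left(X{\left(a{\left(0,-2 \right)} \right)} \right)} - 34409} = \sqrt{1 - 34409} = \sqrt{-34408} = 2 i \sqrt{8602}$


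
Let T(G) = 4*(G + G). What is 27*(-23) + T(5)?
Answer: -581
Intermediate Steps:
T(G) = 8*G (T(G) = 4*(2*G) = 8*G)
27*(-23) + T(5) = 27*(-23) + 8*5 = -621 + 40 = -581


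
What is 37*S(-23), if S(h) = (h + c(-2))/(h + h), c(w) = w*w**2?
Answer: 1147/46 ≈ 24.935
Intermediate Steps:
c(w) = w**3
S(h) = (-8 + h)/(2*h) (S(h) = (h + (-2)**3)/(h + h) = (h - 8)/((2*h)) = (-8 + h)*(1/(2*h)) = (-8 + h)/(2*h))
37*S(-23) = 37*((1/2)*(-8 - 23)/(-23)) = 37*((1/2)*(-1/23)*(-31)) = 37*(31/46) = 1147/46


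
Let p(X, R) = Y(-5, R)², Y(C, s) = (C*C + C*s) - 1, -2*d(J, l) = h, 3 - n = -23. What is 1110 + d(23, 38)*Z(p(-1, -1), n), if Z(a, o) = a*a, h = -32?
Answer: 11317606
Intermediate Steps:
n = 26 (n = 3 - 1*(-23) = 3 + 23 = 26)
d(J, l) = 16 (d(J, l) = -½*(-32) = 16)
Y(C, s) = -1 + C² + C*s (Y(C, s) = (C² + C*s) - 1 = -1 + C² + C*s)
p(X, R) = (24 - 5*R)² (p(X, R) = (-1 + (-5)² - 5*R)² = (-1 + 25 - 5*R)² = (24 - 5*R)²)
Z(a, o) = a²
1110 + d(23, 38)*Z(p(-1, -1), n) = 1110 + 16*((-24 + 5*(-1))²)² = 1110 + 16*((-24 - 5)²)² = 1110 + 16*((-29)²)² = 1110 + 16*841² = 1110 + 16*707281 = 1110 + 11316496 = 11317606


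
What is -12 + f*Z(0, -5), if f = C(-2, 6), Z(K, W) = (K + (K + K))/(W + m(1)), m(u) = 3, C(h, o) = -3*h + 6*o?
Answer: -12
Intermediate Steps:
Z(K, W) = 3*K/(3 + W) (Z(K, W) = (K + (K + K))/(W + 3) = (K + 2*K)/(3 + W) = (3*K)/(3 + W) = 3*K/(3 + W))
f = 42 (f = -3*(-2) + 6*6 = 6 + 36 = 42)
-12 + f*Z(0, -5) = -12 + 42*(3*0/(3 - 5)) = -12 + 42*(3*0/(-2)) = -12 + 42*(3*0*(-1/2)) = -12 + 42*0 = -12 + 0 = -12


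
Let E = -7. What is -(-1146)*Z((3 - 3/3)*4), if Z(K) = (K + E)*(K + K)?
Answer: 18336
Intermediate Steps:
Z(K) = 2*K*(-7 + K) (Z(K) = (K - 7)*(K + K) = (-7 + K)*(2*K) = 2*K*(-7 + K))
-(-1146)*Z((3 - 3/3)*4) = -(-1146)*2*((3 - 3/3)*4)*(-7 + (3 - 3/3)*4) = -(-1146)*2*((3 - 3*⅓)*4)*(-7 + (3 - 3*⅓)*4) = -(-1146)*2*((3 - 1)*4)*(-7 + (3 - 1)*4) = -(-1146)*2*(2*4)*(-7 + 2*4) = -(-1146)*2*8*(-7 + 8) = -(-1146)*2*8*1 = -(-1146)*16 = -1*(-18336) = 18336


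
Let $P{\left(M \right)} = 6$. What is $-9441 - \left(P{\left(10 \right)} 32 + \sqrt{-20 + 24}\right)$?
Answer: $-9635$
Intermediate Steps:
$-9441 - \left(P{\left(10 \right)} 32 + \sqrt{-20 + 24}\right) = -9441 - \left(6 \cdot 32 + \sqrt{-20 + 24}\right) = -9441 - \left(192 + \sqrt{4}\right) = -9441 - \left(192 + 2\right) = -9441 - 194 = -9635$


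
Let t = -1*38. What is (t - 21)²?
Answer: 3481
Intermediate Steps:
t = -38
(t - 21)² = (-38 - 21)² = (-59)² = 3481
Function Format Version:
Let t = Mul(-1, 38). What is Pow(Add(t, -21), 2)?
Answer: 3481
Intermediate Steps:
t = -38
Pow(Add(t, -21), 2) = Pow(Add(-38, -21), 2) = Pow(-59, 2) = 3481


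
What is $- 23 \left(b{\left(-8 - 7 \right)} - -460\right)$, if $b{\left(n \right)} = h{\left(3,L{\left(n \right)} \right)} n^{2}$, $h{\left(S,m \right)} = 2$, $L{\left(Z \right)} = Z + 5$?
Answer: $-20930$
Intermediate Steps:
$L{\left(Z \right)} = 5 + Z$
$b{\left(n \right)} = 2 n^{2}$
$- 23 \left(b{\left(-8 - 7 \right)} - -460\right) = - 23 \left(2 \left(-8 - 7\right)^{2} - -460\right) = - 23 \left(2 \left(-8 - 7\right)^{2} + 460\right) = - 23 \left(2 \left(-15\right)^{2} + 460\right) = - 23 \left(2 \cdot 225 + 460\right) = - 23 \left(450 + 460\right) = \left(-23\right) 910 = -20930$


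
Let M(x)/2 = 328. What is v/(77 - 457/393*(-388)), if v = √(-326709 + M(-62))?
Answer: 393*I*√326053/207577 ≈ 1.0811*I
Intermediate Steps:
M(x) = 656 (M(x) = 2*328 = 656)
v = I*√326053 (v = √(-326709 + 656) = √(-326053) = I*√326053 ≈ 571.01*I)
v/(77 - 457/393*(-388)) = (I*√326053)/(77 - 457/393*(-388)) = (I*√326053)/(77 + 177316/393) = (I*√326053)/(207577/393) = (I*√326053)*(393/207577) = 393*I*√326053/207577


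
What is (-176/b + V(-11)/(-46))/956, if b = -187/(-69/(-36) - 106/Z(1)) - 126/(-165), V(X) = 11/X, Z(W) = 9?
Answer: -15768923/1693823592 ≈ -0.0093097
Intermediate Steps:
b = 77034/3905 (b = -187/(-69/(-36) - 106/9) - 126/(-165) = -187/(-69*(-1/36) - 106*⅑) - 126*(-1/165) = -187/(23/12 - 106/9) + 42/55 = -187/(-355/36) + 42/55 = -187*(-36/355) + 42/55 = 6732/355 + 42/55 = 77034/3905 ≈ 19.727)
(-176/b + V(-11)/(-46))/956 = (-176/77034/3905 + (11/(-11))/(-46))/956 = (-176*3905/77034 + (11*(-1/11))*(-1/46))*(1/956) = (-343640/38517 - 1*(-1/46))*(1/956) = (-343640/38517 + 1/46)*(1/956) = -15768923/1771782*1/956 = -15768923/1693823592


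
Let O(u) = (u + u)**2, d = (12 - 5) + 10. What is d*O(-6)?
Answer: 2448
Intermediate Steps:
d = 17 (d = 7 + 10 = 17)
O(u) = 4*u**2 (O(u) = (2*u)**2 = 4*u**2)
d*O(-6) = 17*(4*(-6)**2) = 17*(4*36) = 17*144 = 2448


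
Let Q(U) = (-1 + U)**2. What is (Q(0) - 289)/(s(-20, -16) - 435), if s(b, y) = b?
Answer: 288/455 ≈ 0.63297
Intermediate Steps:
(Q(0) - 289)/(s(-20, -16) - 435) = ((-1 + 0)**2 - 289)/(-20 - 435) = ((-1)**2 - 289)/(-455) = (1 - 289)*(-1/455) = -288*(-1/455) = 288/455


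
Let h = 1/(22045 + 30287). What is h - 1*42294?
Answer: -2213329607/52332 ≈ -42294.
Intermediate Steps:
h = 1/52332 ≈ 1.9109e-5
h - 1*42294 = 1/52332 - 1*42294 = 1/52332 - 42294 = -2213329607/52332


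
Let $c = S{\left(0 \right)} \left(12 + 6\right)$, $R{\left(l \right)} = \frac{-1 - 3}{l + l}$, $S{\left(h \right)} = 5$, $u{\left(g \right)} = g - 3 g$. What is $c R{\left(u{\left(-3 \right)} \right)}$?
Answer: $-30$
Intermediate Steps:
$u{\left(g \right)} = - 2 g$
$R{\left(l \right)} = - \frac{2}{l}$ ($R{\left(l \right)} = - \frac{4}{2 l} = - 4 \frac{1}{2 l} = - \frac{2}{l}$)
$c = 90$ ($c = 5 \left(12 + 6\right) = 5 \cdot 18 = 90$)
$c R{\left(u{\left(-3 \right)} \right)} = 90 \left(- \frac{2}{\left(-2\right) \left(-3\right)}\right) = 90 \left(- \frac{2}{6}\right) = 90 \left(\left(-2\right) \frac{1}{6}\right) = 90 \left(- \frac{1}{3}\right) = -30$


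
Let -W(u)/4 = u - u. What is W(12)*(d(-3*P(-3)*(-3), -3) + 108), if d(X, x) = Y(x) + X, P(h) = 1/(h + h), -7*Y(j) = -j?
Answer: 0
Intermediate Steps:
Y(j) = j/7 (Y(j) = -(-1)*j/7 = j/7)
P(h) = 1/(2*h)
d(X, x) = X + x/7 (d(X, x) = x/7 + X = X + x/7)
W(u) = 0 (W(u) = -4*(u - u) = -4*0 = 0)
W(12)*(d(-3*P(-3)*(-3), -3) + 108) = 0*((-3/(2*(-3))*(-3) + (1/7)*(-3)) + 108) = 0*((-3*(-1)/(2*3)*(-3) - 3/7) + 108) = 0*((-3*(-1/6)*(-3) - 3/7) + 108) = 0*(((1/2)*(-3) - 3/7) + 108) = 0*((-3/2 - 3/7) + 108) = 0*(-27/14 + 108) = 0*(1485/14) = 0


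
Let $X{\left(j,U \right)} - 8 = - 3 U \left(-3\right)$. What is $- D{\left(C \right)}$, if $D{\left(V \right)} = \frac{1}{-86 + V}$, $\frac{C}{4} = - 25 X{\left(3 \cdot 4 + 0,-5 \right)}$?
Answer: $- \frac{1}{3614} \approx -0.0002767$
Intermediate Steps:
$X{\left(j,U \right)} = 8 + 9 U$ ($X{\left(j,U \right)} = 8 + - 3 U \left(-3\right) = 8 + 9 U$)
$C = 3700$ ($C = 4 \left(- 25 \left(8 + 9 \left(-5\right)\right)\right) = 4 \left(- 25 \left(8 - 45\right)\right) = 4 \left(\left(-25\right) \left(-37\right)\right) = 4 \cdot 925 = 3700$)
$- D{\left(C \right)} = - \frac{1}{-86 + 3700} = - \frac{1}{3614}$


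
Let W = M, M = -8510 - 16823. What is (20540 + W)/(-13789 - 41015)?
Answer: 4793/54804 ≈ 0.087457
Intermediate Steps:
M = -25333
W = -25333
(20540 + W)/(-13789 - 41015) = (20540 - 25333)/(-13789 - 41015) = -4793/(-54804) = -4793*(-1/54804) = 4793/54804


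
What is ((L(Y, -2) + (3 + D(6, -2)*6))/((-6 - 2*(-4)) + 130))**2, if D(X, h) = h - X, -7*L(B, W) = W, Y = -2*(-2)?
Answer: 97969/853776 ≈ 0.11475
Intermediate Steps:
Y = 4
L(B, W) = -W/7
((L(Y, -2) + (3 + D(6, -2)*6))/((-6 - 2*(-4)) + 130))**2 = ((-1/7*(-2) + (3 + (-2 - 1*6)*6))/((-6 - 2*(-4)) + 130))**2 = ((2/7 + (3 + (-2 - 6)*6))/((-6 + 8) + 130))**2 = ((2/7 + (3 - 8*6))/(2 + 130))**2 = ((2/7 + (3 - 48))/132)**2 = ((2/7 - 45)*(1/132))**2 = (-313/7*1/132)**2 = (-313/924)**2 = 97969/853776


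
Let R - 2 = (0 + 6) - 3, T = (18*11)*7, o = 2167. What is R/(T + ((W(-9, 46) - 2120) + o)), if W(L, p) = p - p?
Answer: 5/1433 ≈ 0.0034892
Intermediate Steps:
W(L, p) = 0
T = 1386 (T = 198*7 = 1386)
R = 5 (R = 2 + ((0 + 6) - 3) = 2 + (6 - 3) = 2 + 3 = 5)
R/(T + ((W(-9, 46) - 2120) + o)) = 5/(1386 + ((0 - 2120) + 2167)) = 5/(1386 + (-2120 + 2167)) = 5/(1386 + 47) = 5/1433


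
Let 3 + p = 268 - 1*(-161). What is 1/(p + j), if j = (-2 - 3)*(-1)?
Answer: 1/431 ≈ 0.0023202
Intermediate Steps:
j = 5 (j = -5*(-1) = 5)
p = 426 (p = -3 + (268 - 1*(-161)) = -3 + (268 + 161) = -3 + 429 = 426)
1/(p + j) = 1/(426 + 5) = 1/431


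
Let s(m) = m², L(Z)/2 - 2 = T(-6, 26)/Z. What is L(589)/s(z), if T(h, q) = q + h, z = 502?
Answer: 599/37107589 ≈ 1.6142e-5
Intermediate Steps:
T(h, q) = h + q
L(Z) = 4 + 40/Z (L(Z) = 4 + 2*((-6 + 26)/Z) = 4 + 2*(20/Z) = 4 + 40/Z)
L(589)/s(z) = (4 + 40/589)/(502²) = (4 + 40*(1/589))/252004 = (4 + 40/589)*(1/252004) = (2396/589)*(1/252004) = 599/37107589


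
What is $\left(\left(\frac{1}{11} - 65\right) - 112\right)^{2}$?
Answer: $\frac{3786916}{121} \approx 31297.0$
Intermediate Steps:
$\left(\left(\frac{1}{11} - 65\right) - 112\right)^{2} = \left(- \frac{714}{11} - 112\right)^{2} = \left(- \frac{1946}{11}\right)^{2} = \frac{3786916}{121}$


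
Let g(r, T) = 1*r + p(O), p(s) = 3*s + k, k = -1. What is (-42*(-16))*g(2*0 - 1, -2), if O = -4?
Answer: -9408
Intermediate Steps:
p(s) = -1 + 3*s (p(s) = 3*s - 1 = -1 + 3*s)
g(r, T) = -13 + r (g(r, T) = 1*r + (-1 + 3*(-4)) = r + (-1 - 12) = r - 13 = -13 + r)
(-42*(-16))*g(2*0 - 1, -2) = (-42*(-16))*(-13 + (2*0 - 1)) = 672*(-13 + (0 - 1)) = 672*(-13 - 1) = 672*(-14) = -9408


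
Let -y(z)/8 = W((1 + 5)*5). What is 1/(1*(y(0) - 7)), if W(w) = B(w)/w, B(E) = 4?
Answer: -15/121 ≈ -0.12397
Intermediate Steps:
W(w) = 4/w
y(z) = -16/15 (y(z) = -32/((1 + 5)*5) = -32/(6*5) = -32/30 = -8*2/15 = -16/15)
1/(1*(y(0) - 7)) = 1/(1*(-16/15 - 7)) = 1/(1*(-121/15)) = 1/(-121/15) = -15/121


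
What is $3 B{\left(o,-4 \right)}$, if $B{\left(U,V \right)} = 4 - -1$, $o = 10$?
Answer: $15$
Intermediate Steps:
$B{\left(U,V \right)} = 5$ ($B{\left(U,V \right)} = 4 + 1 = 5$)
$3 B{\left(o,-4 \right)} = 3 \cdot 5 = 15$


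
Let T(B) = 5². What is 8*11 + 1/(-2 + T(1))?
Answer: 2025/23 ≈ 88.043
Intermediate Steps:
T(B) = 25
8*11 + 1/(-2 + T(1)) = 8*11 + 1/(-2 + 25) = 88 + 1/23 = 2025/23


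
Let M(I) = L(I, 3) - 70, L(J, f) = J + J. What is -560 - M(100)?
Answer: -690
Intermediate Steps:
L(J, f) = 2*J
M(I) = -70 + 2*I (M(I) = 2*I - 70 = -70 + 2*I)
-560 - M(100) = -560 - (-70 + 2*100) = -560 - (-70 + 200) = -560 - 1*130 = -560 - 130 = -690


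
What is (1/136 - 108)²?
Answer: 215707969/18496 ≈ 11662.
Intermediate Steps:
(1/136 - 108)² = (-14687/136)² = 215707969/18496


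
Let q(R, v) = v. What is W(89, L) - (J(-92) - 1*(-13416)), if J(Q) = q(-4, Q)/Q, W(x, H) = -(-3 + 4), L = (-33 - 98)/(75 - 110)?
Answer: -13418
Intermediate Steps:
L = 131/35 (L = -131/(-35) = -131*(-1/35) = 131/35 ≈ 3.7429)
W(x, H) = -1 (W(x, H) = -1*1 = -1)
J(Q) = 1 (J(Q) = Q/Q = 1)
W(89, L) - (J(-92) - 1*(-13416)) = -1 - (1 - 1*(-13416)) = -1 - (1 + 13416) = -1 - 1*13417 = -1 - 13417 = -13418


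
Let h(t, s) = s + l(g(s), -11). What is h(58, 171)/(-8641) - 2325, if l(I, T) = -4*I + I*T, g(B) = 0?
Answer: -20090496/8641 ≈ -2325.0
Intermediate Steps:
h(t, s) = s (h(t, s) = s + 0*(-4 - 11) = s + 0*(-15) = s + 0 = s)
h(58, 171)/(-8641) - 2325 = 171/(-8641) - 2325 = 171*(-1/8641) - 2325 = -171/8641 - 2325 = -20090496/8641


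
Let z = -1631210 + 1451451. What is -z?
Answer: 179759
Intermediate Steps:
z = -179759
-z = -1*(-179759) = 179759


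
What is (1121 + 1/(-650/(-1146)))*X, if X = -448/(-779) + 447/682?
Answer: 119275851301/86332675 ≈ 1381.6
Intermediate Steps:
X = 653749/531278 (X = -448*(-1/779) + 447*(1/682) = 448/779 + 447/682 = 653749/531278 ≈ 1.2305)
(1121 + 1/(-650/(-1146)))*X = (1121 + 1/(-650/(-1146)))*(653749/531278) = (1121 + 1/(-650*(-1/1146)))*(653749/531278) = (1121 + 1/(325/573))*(653749/531278) = (1121 + 573/325)*(653749/531278) = (364898/325)*(653749/531278) = 119275851301/86332675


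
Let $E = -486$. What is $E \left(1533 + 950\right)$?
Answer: $-1206738$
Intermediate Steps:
$E \left(1533 + 950\right) = - 486 \left(1533 + 950\right) = \left(-486\right) 2483 = -1206738$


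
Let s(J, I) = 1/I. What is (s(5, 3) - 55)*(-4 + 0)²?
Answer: -2624/3 ≈ -874.67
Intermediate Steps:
(s(5, 3) - 55)*(-4 + 0)² = (1/3 - 55)*(-4 + 0)² = (⅓ - 55)*(-4)² = -164/3*16 = -2624/3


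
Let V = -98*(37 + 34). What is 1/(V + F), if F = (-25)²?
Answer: -1/6333 ≈ -0.00015790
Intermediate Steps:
V = -6958 (V = -98*71 = -6958)
F = 625
1/(V + F) = 1/(-6958 + 625) = 1/(-6333) = -1/6333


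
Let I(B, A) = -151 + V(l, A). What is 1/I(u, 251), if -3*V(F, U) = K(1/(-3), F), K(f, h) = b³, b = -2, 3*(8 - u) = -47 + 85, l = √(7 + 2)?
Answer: -3/445 ≈ -0.0067416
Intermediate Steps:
l = 3 (l = √9 = 3)
u = -14/3 (u = 8 - (-47 + 85)/3 = 8 - ⅓*38 = 8 - 38/3 = -14/3 ≈ -4.6667)
K(f, h) = -8 (K(f, h) = (-2)³ = -8)
V(F, U) = 8/3 (V(F, U) = -⅓*(-8) = 8/3)
I(B, A) = -445/3 (I(B, A) = -151 + 8/3 = -445/3)
1/I(u, 251) = 1/(-445/3) = -3/445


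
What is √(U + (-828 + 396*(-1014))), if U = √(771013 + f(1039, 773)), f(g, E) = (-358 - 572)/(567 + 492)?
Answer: √(-50139172548 + 353*√96075049487)/353 ≈ 633.64*I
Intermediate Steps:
f(g, E) = -310/353 (f(g, E) = -930/1059 = -930*1/1059 = -310/353)
U = √96075049487/353 (U = √(771013 - 310/353) = √(272167279/353) = √96075049487/353 ≈ 878.07)
√(U + (-828 + 396*(-1014))) = √(√96075049487/353 + (-828 + 396*(-1014))) = √(√96075049487/353 + (-828 - 401544)) = √(√96075049487/353 - 402372) = √(-402372 + √96075049487/353)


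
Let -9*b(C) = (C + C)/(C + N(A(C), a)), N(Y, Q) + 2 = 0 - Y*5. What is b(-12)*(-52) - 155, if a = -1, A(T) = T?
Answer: -10903/69 ≈ -158.01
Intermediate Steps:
N(Y, Q) = -2 - 5*Y (N(Y, Q) = -2 + (0 - Y*5) = -2 + (0 - 5*Y) = -2 - 5*Y)
b(C) = -2*C/(9*(-2 - 4*C)) (b(C) = -(C + C)/(9*(C + (-2 - 5*C))) = -2*C/(9*(-2 - 4*C)))
b(-12)*(-52) - 155 = ((1/9)*(-12)/(1 + 2*(-12)))*(-52) - 155 = ((1/9)*(-12)/(1 - 24))*(-52) - 155 = ((1/9)*(-12)/(-23))*(-52) - 155 = ((1/9)*(-12)*(-1/23))*(-52) - 155 = (4/69)*(-52) - 155 = -208/69 - 155 = -10903/69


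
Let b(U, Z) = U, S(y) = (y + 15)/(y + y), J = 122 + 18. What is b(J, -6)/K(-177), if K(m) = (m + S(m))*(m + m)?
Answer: 5/2232 ≈ 0.0022401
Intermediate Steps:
J = 140
S(y) = (15 + y)/(2*y) (S(y) = (15 + y)/((2*y)) = (15 + y)*(1/(2*y)) = (15 + y)/(2*y))
K(m) = 2*m*(m + (15 + m)/(2*m)) (K(m) = (m + (15 + m)/(2*m))*(m + m) = (m + (15 + m)/(2*m))*(2*m) = 2*m*(m + (15 + m)/(2*m)))
b(J, -6)/K(-177) = 140/(15 - 177 + 2*(-177)**2) = 140/(15 - 177 + 2*31329) = 140/(15 - 177 + 62658) = 140/62496 = 140*(1/62496) = 5/2232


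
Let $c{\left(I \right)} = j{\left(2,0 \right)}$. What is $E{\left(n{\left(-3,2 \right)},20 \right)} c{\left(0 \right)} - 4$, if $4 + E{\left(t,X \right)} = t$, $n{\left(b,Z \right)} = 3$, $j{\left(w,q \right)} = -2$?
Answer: $-2$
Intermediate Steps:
$c{\left(I \right)} = -2$
$E{\left(t,X \right)} = -4 + t$
$E{\left(n{\left(-3,2 \right)},20 \right)} c{\left(0 \right)} - 4 = \left(-4 + 3\right) \left(-2\right) - 4 = \left(-1\right) \left(-2\right) - 4 = 2 - 4 = -2$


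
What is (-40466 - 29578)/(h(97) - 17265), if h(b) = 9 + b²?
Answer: 70044/7847 ≈ 8.9262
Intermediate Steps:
(-40466 - 29578)/(h(97) - 17265) = (-40466 - 29578)/((9 + 97²) - 17265) = -70044/((9 + 9409) - 17265) = -70044/(9418 - 17265) = -70044/(-7847) = -70044*(-1/7847) = 70044/7847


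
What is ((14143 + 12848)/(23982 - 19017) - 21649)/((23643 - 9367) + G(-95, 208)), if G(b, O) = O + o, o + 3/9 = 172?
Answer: -107460294/72765385 ≈ -1.4768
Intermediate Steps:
o = 515/3 (o = -1/3 + 172 = 515/3 ≈ 171.67)
G(b, O) = 515/3 + O (G(b, O) = O + 515/3 = 515/3 + O)
((14143 + 12848)/(23982 - 19017) - 21649)/((23643 - 9367) + G(-95, 208)) = ((14143 + 12848)/(23982 - 19017) - 21649)/((23643 - 9367) + (515/3 + 208)) = (26991/4965 - 21649)/(14276 + 1139/3) = (26991*(1/4965) - 21649)/(43967/3) = (8997/1655 - 21649)*(3/43967) = -35820098/1655*3/43967 = -107460294/72765385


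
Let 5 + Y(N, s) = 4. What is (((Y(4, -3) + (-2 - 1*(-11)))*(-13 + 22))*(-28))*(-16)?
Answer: 32256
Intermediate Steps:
Y(N, s) = -1 (Y(N, s) = -5 + 4 = -1)
(((Y(4, -3) + (-2 - 1*(-11)))*(-13 + 22))*(-28))*(-16) = (((-1 + (-2 - 1*(-11)))*(-13 + 22))*(-28))*(-16) = (((-1 + (-2 + 11))*9)*(-28))*(-16) = (((-1 + 9)*9)*(-28))*(-16) = ((8*9)*(-28))*(-16) = (72*(-28))*(-16) = -2016*(-16) = 32256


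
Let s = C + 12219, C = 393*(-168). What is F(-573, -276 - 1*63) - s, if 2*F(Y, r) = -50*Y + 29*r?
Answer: 126429/2 ≈ 63215.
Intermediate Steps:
C = -66024
F(Y, r) = -25*Y + 29*r/2 (F(Y, r) = (-50*Y + 29*r)/2 = -25*Y + 29*r/2)
s = -53805 (s = -66024 + 12219 = -53805)
F(-573, -276 - 1*63) - s = (-25*(-573) + 29*(-276 - 1*63)/2) - 1*(-53805) = (14325 + 29*(-276 - 63)/2) + 53805 = (14325 + (29/2)*(-339)) + 53805 = (14325 - 9831/2) + 53805 = 18819/2 + 53805 = 126429/2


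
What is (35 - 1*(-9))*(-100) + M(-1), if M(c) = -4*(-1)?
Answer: -4396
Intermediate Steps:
M(c) = 4
(35 - 1*(-9))*(-100) + M(-1) = (35 - 1*(-9))*(-100) + 4 = (35 + 9)*(-100) + 4 = 44*(-100) + 4 = -4400 + 4 = -4396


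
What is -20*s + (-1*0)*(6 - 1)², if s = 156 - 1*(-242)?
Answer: -7960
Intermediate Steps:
s = 398 (s = 156 + 242 = 398)
-20*s + (-1*0)*(6 - 1)² = -20*398 + (-1*0)*(6 - 1)² = -7960 + 0*5² = -7960 + 0*25 = -7960 + 0 = -7960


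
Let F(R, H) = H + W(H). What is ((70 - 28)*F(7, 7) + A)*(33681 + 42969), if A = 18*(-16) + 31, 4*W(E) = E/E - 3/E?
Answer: 3295950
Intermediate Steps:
W(E) = ¼ - 3/(4*E) (W(E) = (E/E - 3/E)/4 = (1 - 3/E)/4 = ¼ - 3/(4*E))
F(R, H) = H + (-3 + H)/(4*H)
A = -257 (A = -288 + 31 = -257)
((70 - 28)*F(7, 7) + A)*(33681 + 42969) = ((70 - 28)*(¼ + 7 - ¾/7) - 257)*(33681 + 42969) = (42*(¼ + 7 - ¾*⅐) - 257)*76650 = (42*(¼ + 7 - 3/28) - 257)*76650 = (42*(50/7) - 257)*76650 = (300 - 257)*76650 = 43*76650 = 3295950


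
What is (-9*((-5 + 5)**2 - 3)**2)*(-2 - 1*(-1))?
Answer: 81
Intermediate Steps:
(-9*((-5 + 5)**2 - 3)**2)*(-2 - 1*(-1)) = (-9*(0**2 - 3)**2)*(-2 + 1) = -9*(0 - 3)**2*(-1) = -9*(-3)**2*(-1) = -9*9*(-1) = -81*(-1) = 81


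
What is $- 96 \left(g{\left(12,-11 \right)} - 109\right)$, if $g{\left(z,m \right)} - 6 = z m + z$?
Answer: $21408$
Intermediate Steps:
$g{\left(z,m \right)} = 6 + z + m z$ ($g{\left(z,m \right)} = 6 + \left(z m + z\right) = 6 + \left(m z + z\right) = 6 + \left(z + m z\right) = 6 + z + m z$)
$- 96 \left(g{\left(12,-11 \right)} - 109\right) = - 96 \left(\left(6 + 12 - 132\right) - 109\right) = - 96 \left(-114 - 109\right) = \left(-96\right) \left(-223\right) = 21408$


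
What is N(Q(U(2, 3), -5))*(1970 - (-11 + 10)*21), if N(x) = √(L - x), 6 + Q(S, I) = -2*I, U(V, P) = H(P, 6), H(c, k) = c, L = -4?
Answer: 3982*I*√2 ≈ 5631.4*I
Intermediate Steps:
U(V, P) = P
Q(S, I) = -6 - 2*I
N(x) = √(-4 - x)
N(Q(U(2, 3), -5))*(1970 - (-11 + 10)*21) = √(-4 - (-6 - 2*(-5)))*(1970 - (-11 + 10)*21) = √(-4 - (-6 + 10))*(1970 - (-1)*21) = √(-4 - 1*4)*(1970 - 1*(-21)) = √(-4 - 4)*(1970 + 21) = √(-8)*1991 = (2*I*√2)*1991 = 3982*I*√2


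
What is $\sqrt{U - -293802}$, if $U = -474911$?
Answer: $i \sqrt{181109} \approx 425.57 i$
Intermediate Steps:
$\sqrt{U - -293802} = \sqrt{-474911 - -293802} = \sqrt{-474911 + 293802} = \sqrt{-181109} = i \sqrt{181109}$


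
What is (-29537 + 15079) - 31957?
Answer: -46415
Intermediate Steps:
(-29537 + 15079) - 31957 = -14458 - 31957 = -46415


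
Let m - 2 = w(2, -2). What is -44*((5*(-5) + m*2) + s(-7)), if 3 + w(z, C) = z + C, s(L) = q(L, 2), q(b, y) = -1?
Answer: 1232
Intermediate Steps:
s(L) = -1
w(z, C) = -3 + C + z (w(z, C) = -3 + (z + C) = -3 + (C + z) = -3 + C + z)
m = -1 (m = 2 + (-3 - 2 + 2) = 2 - 3 = -1)
-44*((5*(-5) + m*2) + s(-7)) = -44*((5*(-5) - 1*2) - 1) = -44*((-25 - 2) - 1) = -44*(-27 - 1) = -44*(-28) = 1232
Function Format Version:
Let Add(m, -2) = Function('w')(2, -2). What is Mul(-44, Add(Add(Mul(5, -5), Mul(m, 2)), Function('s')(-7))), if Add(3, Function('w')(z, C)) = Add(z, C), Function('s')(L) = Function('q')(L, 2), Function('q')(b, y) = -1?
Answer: 1232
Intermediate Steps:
Function('s')(L) = -1
Function('w')(z, C) = Add(-3, C, z) (Function('w')(z, C) = Add(-3, Add(z, C)) = Add(-3, Add(C, z)) = Add(-3, C, z))
m = -1 (m = Add(2, Add(-3, -2, 2)) = Add(2, -3) = -1)
Mul(-44, Add(Add(Mul(5, -5), Mul(m, 2)), Function('s')(-7))) = Mul(-44, Add(Add(Mul(5, -5), Mul(-1, 2)), -1)) = Mul(-44, Add(Add(-25, -2), -1)) = Mul(-44, Add(-27, -1)) = Mul(-44, -28) = 1232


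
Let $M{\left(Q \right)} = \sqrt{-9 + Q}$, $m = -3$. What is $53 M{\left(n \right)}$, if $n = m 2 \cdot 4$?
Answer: $53 i \sqrt{33} \approx 304.46 i$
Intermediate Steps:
$n = -24$ ($n = \left(-3\right) 2 \cdot 4 = \left(-6\right) 4 = -24$)
$53 M{\left(n \right)} = 53 \sqrt{-9 - 24} = 53 \sqrt{-33} = 53 i \sqrt{33}$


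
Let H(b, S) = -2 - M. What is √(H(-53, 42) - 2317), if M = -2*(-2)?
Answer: I*√2323 ≈ 48.198*I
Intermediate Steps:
M = 4
H(b, S) = -6 (H(b, S) = -2 - 1*4 = -2 - 4 = -6)
√(H(-53, 42) - 2317) = √(-6 - 2317) = √(-2323) = I*√2323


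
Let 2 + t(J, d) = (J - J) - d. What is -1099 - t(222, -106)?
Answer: -1203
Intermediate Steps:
t(J, d) = -2 - d (t(J, d) = -2 + ((J - J) - d) = -2 + (0 - d) = -2 - d)
-1099 - t(222, -106) = -1099 - (-2 - 1*(-106)) = -1099 - (-2 + 106) = -1099 - 1*104 = -1099 - 104 = -1203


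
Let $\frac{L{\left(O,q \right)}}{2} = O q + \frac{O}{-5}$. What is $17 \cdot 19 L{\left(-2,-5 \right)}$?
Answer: $\frac{33592}{5} \approx 6718.4$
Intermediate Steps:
$L{\left(O,q \right)} = - \frac{2 O}{5} + 2 O q$ ($L{\left(O,q \right)} = 2 \left(O q + \frac{O}{-5}\right) = 2 \left(O q + O \left(- \frac{1}{5}\right)\right) = 2 \left(O q - \frac{O}{5}\right) = 2 \left(- \frac{O}{5} + O q\right) = - \frac{2 O}{5} + 2 O q$)
$17 \cdot 19 L{\left(-2,-5 \right)} = 17 \cdot 19 \cdot \frac{2}{5} \left(-2\right) \left(-1 + 5 \left(-5\right)\right) = 323 \cdot \frac{2}{5} \left(-2\right) \left(-1 - 25\right) = 323 \cdot \frac{2}{5} \left(-2\right) \left(-26\right) = 323 \cdot \frac{104}{5} = \frac{33592}{5}$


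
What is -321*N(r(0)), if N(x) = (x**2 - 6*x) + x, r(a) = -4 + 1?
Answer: -7704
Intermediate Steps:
r(a) = -3
N(x) = x**2 - 5*x
-321*N(r(0)) = -(-963)*(-5 - 3) = -(-963)*(-8) = -321*24 = -7704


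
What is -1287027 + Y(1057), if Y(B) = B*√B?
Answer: -1287027 + 1057*√1057 ≈ -1.2527e+6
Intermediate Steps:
Y(B) = B^(3/2)
-1287027 + Y(1057) = -1287027 + 1057^(3/2) = -1287027 + 1057*√1057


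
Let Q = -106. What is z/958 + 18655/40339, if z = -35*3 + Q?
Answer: 719997/2972674 ≈ 0.24221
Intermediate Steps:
z = -211 (z = -35*3 - 106 = -105 - 106 = -211)
z/958 + 18655/40339 = -211/958 + 18655/40339 = -211*1/958 + 18655*(1/40339) = -211/958 + 1435/3103 = 719997/2972674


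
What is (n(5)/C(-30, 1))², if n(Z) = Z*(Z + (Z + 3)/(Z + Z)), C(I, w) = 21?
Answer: 841/441 ≈ 1.9070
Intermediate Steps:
n(Z) = Z*(Z + (3 + Z)/(2*Z)) (n(Z) = Z*(Z + (3 + Z)/((2*Z))) = Z*(Z + (3 + Z)*(1/(2*Z))) = Z*(Z + (3 + Z)/(2*Z)))
(n(5)/C(-30, 1))² = ((3/2 + 5² + (½)*5)/21)² = ((3/2 + 25 + 5/2)*(1/21))² = (29*(1/21))² = (29/21)² = 841/441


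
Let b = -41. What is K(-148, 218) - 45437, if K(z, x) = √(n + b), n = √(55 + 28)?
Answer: -45437 + I*√(41 - √83) ≈ -45437.0 + 5.6471*I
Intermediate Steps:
n = √83 ≈ 9.1104
K(z, x) = √(-41 + √83) (K(z, x) = √(√83 - 41) = √(-41 + √83))
K(-148, 218) - 45437 = √(-41 + √83) - 45437 = -45437 + √(-41 + √83)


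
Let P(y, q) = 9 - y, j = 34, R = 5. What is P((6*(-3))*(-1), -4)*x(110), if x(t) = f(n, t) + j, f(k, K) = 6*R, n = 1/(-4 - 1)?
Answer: -576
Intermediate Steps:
n = -1/5 (n = 1/(-5) = -1/5 ≈ -0.20000)
f(k, K) = 30 (f(k, K) = 6*5 = 30)
x(t) = 64 (x(t) = 30 + 34 = 64)
P((6*(-3))*(-1), -4)*x(110) = (9 - 6*(-3)*(-1))*64 = (9 - (-18)*(-1))*64 = (9 - 1*18)*64 = (9 - 18)*64 = -9*64 = -576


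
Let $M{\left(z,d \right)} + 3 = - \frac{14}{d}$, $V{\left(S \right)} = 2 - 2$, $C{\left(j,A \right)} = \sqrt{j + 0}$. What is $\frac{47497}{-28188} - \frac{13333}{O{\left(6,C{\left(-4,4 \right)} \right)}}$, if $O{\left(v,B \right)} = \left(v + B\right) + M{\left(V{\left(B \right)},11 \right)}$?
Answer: $- \frac{78588731201}{23818860} + \frac{3226586 i}{845} \approx -3299.4 + 3818.4 i$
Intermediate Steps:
$C{\left(j,A \right)} = \sqrt{j}$
$V{\left(S \right)} = 0$ ($V{\left(S \right)} = 2 - 2 = 0$)
$M{\left(z,d \right)} = -3 - \frac{14}{d}$
$O{\left(v,B \right)} = - \frac{47}{11} + B + v$ ($O{\left(v,B \right)} = \left(v + B\right) - \left(3 + \frac{14}{11}\right) = \left(B + v\right) - \frac{47}{11} = - \frac{47}{11} + B + v$)
$\frac{47497}{-28188} - \frac{13333}{O{\left(6,C{\left(-4,4 \right)} \right)}} = \frac{47497}{-28188} - \frac{13333}{- \frac{47}{11} + \sqrt{-4} + 6} = 47497 \left(- \frac{1}{28188}\right) - \frac{13333}{- \frac{47}{11} + 2 i + 6} = - \frac{47497}{28188} - \frac{13333}{\frac{19}{11} + 2 i} = - \frac{47497}{28188} - 13333 \frac{121 \left(\frac{19}{11} - 2 i\right)}{845} = - \frac{47497}{28188} - \frac{1613293 \left(\frac{19}{11} - 2 i\right)}{845}$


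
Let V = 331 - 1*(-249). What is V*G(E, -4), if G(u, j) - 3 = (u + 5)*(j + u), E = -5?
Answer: 1740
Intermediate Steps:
G(u, j) = 3 + (5 + u)*(j + u) (G(u, j) = 3 + (u + 5)*(j + u) = 3 + (5 + u)*(j + u))
V = 580 (V = 331 + 249 = 580)
V*G(E, -4) = 580*(3 + (-5)² + 5*(-4) + 5*(-5) - 4*(-5)) = 580*(3 + 25 - 20 - 25 + 20) = 580*3 = 1740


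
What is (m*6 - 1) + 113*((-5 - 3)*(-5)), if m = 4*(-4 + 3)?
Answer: 4495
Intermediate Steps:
m = -4 (m = 4*(-1) = -4)
(m*6 - 1) + 113*((-5 - 3)*(-5)) = (-4*6 - 1) + 113*((-5 - 3)*(-5)) = (-24 - 1) + 113*(-8*(-5)) = -25 + 113*40 = -25 + 4520 = 4495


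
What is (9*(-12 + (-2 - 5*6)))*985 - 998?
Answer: -391058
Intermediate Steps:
(9*(-12 + (-2 - 5*6)))*985 - 998 = (9*(-12 + (-2 - 30)))*985 - 998 = (9*(-12 - 32))*985 - 998 = (9*(-44))*985 - 998 = -396*985 - 998 = -390060 - 998 = -391058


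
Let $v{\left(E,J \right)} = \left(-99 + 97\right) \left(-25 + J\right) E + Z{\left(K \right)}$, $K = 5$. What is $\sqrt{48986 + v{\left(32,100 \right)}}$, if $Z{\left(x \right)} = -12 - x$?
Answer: $\sqrt{44169} \approx 210.16$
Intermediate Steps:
$v{\left(E,J \right)} = -17 + E \left(50 - 2 J\right)$ ($v{\left(E,J \right)} = \left(-99 + 97\right) \left(-25 + J\right) E - 17 = - 2 \left(-25 + J\right) E - 17 = \left(50 - 2 J\right) E - 17 = E \left(50 - 2 J\right) - 17 = -17 + E \left(50 - 2 J\right)$)
$\sqrt{48986 + v{\left(32,100 \right)}} = \sqrt{48986 - \left(-1583 + 6400\right)} = \sqrt{48986 - 4817} = \sqrt{44169}$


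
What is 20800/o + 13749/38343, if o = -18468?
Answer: -45301489/59009877 ≈ -0.76769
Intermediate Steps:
20800/o + 13749/38343 = 20800/(-18468) + 13749/38343 = 20800*(-1/18468) + 13749*(1/38343) = -5200/4617 + 4583/12781 = -45301489/59009877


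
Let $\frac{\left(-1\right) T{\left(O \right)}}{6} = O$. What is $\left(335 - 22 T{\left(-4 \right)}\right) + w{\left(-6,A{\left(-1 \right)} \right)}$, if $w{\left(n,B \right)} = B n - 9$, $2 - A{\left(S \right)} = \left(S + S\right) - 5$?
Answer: $-256$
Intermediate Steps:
$A{\left(S \right)} = 7 - 2 S$ ($A{\left(S \right)} = 2 - \left(\left(S + S\right) - 5\right) = 2 - \left(2 S - 5\right) = 2 - \left(-5 + 2 S\right) = 7 - 2 S$)
$T{\left(O \right)} = - 6 O$
$w{\left(n,B \right)} = -9 + B n$
$\left(335 - 22 T{\left(-4 \right)}\right) + w{\left(-6,A{\left(-1 \right)} \right)} = \left(335 - 22 \left(\left(-6\right) \left(-4\right)\right)\right) + \left(-9 + \left(7 - -2\right) \left(-6\right)\right) = \left(335 - 528\right) + \left(-9 + \left(7 + 2\right) \left(-6\right)\right) = \left(335 - 528\right) + \left(-9 + 9 \left(-6\right)\right) = -193 - 63 = -256$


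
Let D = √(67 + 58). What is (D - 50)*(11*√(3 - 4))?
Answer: 55*I*(-10 + √5) ≈ -427.02*I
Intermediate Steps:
D = 5*√5 (D = √125 = 5*√5 ≈ 11.180)
(D - 50)*(11*√(3 - 4)) = (5*√5 - 50)*(11*√(3 - 4)) = (-50 + 5*√5)*(11*√(-1)) = (-50 + 5*√5)*(11*I) = 11*I*(-50 + 5*√5)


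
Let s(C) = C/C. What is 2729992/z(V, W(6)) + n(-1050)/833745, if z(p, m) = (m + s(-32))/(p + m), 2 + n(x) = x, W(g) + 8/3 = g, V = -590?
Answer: -4005966236884076/10838685 ≈ -3.6960e+8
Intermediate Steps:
W(g) = -8/3 + g
n(x) = -2 + x
s(C) = 1
z(p, m) = (1 + m)/(m + p) (z(p, m) = (m + 1)/(p + m) = (1 + m)/(m + p))
2729992/z(V, W(6)) + n(-1050)/833745 = 2729992/(((1 + (-8/3 + 6))/((-8/3 + 6) - 590))) + (-2 - 1050)/833745 = 2729992/(((1 + 10/3)/(10/3 - 590))) - 1052*1/833745 = 2729992/(((13/3)/(-1760/3))) - 1052/833745 = 2729992/((-3/1760*13/3)) - 1052/833745 = 2729992/(-13/1760) - 1052/833745 = 2729992*(-1760/13) - 1052/833745 = -4804785920/13 - 1052/833745 = -4005966236884076/10838685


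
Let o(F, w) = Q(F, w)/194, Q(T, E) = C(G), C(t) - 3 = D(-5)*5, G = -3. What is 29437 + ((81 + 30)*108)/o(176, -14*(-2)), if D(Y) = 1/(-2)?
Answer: 4680781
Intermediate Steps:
D(Y) = -½
C(t) = ½ (C(t) = 3 - ½*5 = 3 - 5/2 = ½)
Q(T, E) = ½
o(F, w) = 1/388 (o(F, w) = (½)/194 = (½)*(1/194) = 1/388)
29437 + ((81 + 30)*108)/o(176, -14*(-2)) = 29437 + ((81 + 30)*108)/(1/388) = 29437 + (111*108)*388 = 29437 + 11988*388 = 29437 + 4651344 = 4680781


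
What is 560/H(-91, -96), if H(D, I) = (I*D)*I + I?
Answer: -35/52422 ≈ -0.00066766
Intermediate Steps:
H(D, I) = I + D*I² (H(D, I) = (D*I)*I + I = D*I² + I = I + D*I²)
560/H(-91, -96) = 560/((-96*(1 - 91*(-96)))) = 560/((-96*(1 + 8736))) = 560/((-96*8737)) = 560/(-838752) = 560*(-1/838752) = -35/52422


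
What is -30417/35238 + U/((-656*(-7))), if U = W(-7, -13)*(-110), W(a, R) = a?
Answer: -1339781/1926344 ≈ -0.69550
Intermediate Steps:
U = 770 (U = -7*(-110) = 770)
-30417/35238 + U/((-656*(-7))) = -30417/35238 + 770/((-656*(-7))) = -30417*1/35238 + 770/4592 = -10139/11746 + 770*(1/4592) = -10139/11746 + 55/328 = -1339781/1926344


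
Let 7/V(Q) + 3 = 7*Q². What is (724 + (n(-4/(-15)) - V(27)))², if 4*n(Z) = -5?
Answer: 3396682174081/6502500 ≈ 5.2237e+5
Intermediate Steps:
n(Z) = -5/4 (n(Z) = (¼)*(-5) = -5/4)
V(Q) = 7/(-3 + 7*Q²)
(724 + (n(-4/(-15)) - V(27)))² = (724 + (-5/4 - 7/(-3 + 7*27²)))² = (724 + (-5/4 - 7/(-3 + 7*729)))² = (724 + (-5/4 - 7/(-3 + 5103)))² = (724 + (-5/4 - 7/5100))² = (724 - 3191/2550)² = (1843009/2550)² = 3396682174081/6502500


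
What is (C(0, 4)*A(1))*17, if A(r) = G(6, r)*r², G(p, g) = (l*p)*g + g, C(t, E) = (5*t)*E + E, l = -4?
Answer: -1564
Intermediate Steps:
C(t, E) = E + 5*E*t (C(t, E) = 5*E*t + E = E + 5*E*t)
G(p, g) = g - 4*g*p (G(p, g) = (-4*p)*g + g = -4*g*p + g = g - 4*g*p)
A(r) = -23*r³ (A(r) = (r*(1 - 4*6))*r² = (r*(1 - 24))*r² = (r*(-23))*r² = (-23*r)*r² = -23*r³)
(C(0, 4)*A(1))*17 = ((4*(1 + 5*0))*(-23*1³))*17 = ((4*(1 + 0))*(-23*1))*17 = ((4*1)*(-23))*17 = (4*(-23))*17 = -92*17 = -1564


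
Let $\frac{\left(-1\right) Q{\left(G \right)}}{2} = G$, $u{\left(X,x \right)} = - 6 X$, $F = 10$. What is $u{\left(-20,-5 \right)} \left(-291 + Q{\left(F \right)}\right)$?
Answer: $-37320$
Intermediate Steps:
$Q{\left(G \right)} = - 2 G$
$u{\left(-20,-5 \right)} \left(-291 + Q{\left(F \right)}\right) = \left(-6\right) \left(-20\right) \left(-291 - 20\right) = 120 \left(-291 - 20\right) = 120 \left(-311\right) = -37320$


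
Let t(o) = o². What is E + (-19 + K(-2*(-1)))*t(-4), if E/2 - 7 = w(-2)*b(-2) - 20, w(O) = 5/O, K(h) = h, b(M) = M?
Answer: -288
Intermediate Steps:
E = -16 (E = 14 + 2*((5/(-2))*(-2) - 20) = 14 + 2*((5*(-½))*(-2) - 20) = 14 + 2*(-5/2*(-2) - 20) = 14 + 2*(5 - 20) = 14 + 2*(-15) = 14 - 30 = -16)
E + (-19 + K(-2*(-1)))*t(-4) = -16 + (-19 - 2*(-1))*(-4)² = -16 + (-19 + 2)*16 = -16 - 17*16 = -16 - 272 = -288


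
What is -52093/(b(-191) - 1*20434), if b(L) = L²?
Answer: -52093/16047 ≈ -3.2463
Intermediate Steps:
-52093/(b(-191) - 1*20434) = -52093/((-191)² - 1*20434) = -52093/(36481 - 20434) = -52093/16047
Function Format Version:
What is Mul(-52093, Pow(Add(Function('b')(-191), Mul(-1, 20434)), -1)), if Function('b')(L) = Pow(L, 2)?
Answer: Rational(-52093, 16047) ≈ -3.2463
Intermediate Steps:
Mul(-52093, Pow(Add(Function('b')(-191), Mul(-1, 20434)), -1)) = Mul(-52093, Pow(Add(Pow(-191, 2), Mul(-1, 20434)), -1)) = Mul(-52093, Pow(Add(36481, -20434), -1)) = Mul(-52093, Pow(16047, -1)) = Mul(-52093, Rational(1, 16047)) = Rational(-52093, 16047)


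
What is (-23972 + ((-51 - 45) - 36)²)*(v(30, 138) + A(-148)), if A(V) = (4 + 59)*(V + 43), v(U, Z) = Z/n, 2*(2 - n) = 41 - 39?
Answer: 42411396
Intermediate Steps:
n = 1 (n = 2 - (41 - 39)/2 = 2 - ½*2 = 2 - 1 = 1)
v(U, Z) = Z (v(U, Z) = Z/1 = Z*1 = Z)
A(V) = 2709 + 63*V (A(V) = 63*(43 + V) = 2709 + 63*V)
(-23972 + ((-51 - 45) - 36)²)*(v(30, 138) + A(-148)) = (-23972 + ((-51 - 45) - 36)²)*(138 + (2709 + 63*(-148))) = (-23972 + (-96 - 36)²)*(138 + (2709 - 9324)) = (-23972 + (-132)²)*(138 - 6615) = (-23972 + 17424)*(-6477) = -6548*(-6477) = 42411396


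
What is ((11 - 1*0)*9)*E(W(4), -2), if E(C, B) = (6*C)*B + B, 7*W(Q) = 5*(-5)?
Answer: 28314/7 ≈ 4044.9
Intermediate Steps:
W(Q) = -25/7 (W(Q) = (5*(-5))/7 = (1/7)*(-25) = -25/7)
E(C, B) = B + 6*B*C (E(C, B) = 6*B*C + B = B + 6*B*C)
((11 - 1*0)*9)*E(W(4), -2) = ((11 - 1*0)*9)*(-2*(1 + 6*(-25/7))) = ((11 + 0)*9)*(-2*(1 - 150/7)) = (11*9)*(-2*(-143/7)) = 99*(286/7) = 28314/7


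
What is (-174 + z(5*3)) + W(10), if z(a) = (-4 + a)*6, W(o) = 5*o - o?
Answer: -68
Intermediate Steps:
W(o) = 4*o
z(a) = -24 + 6*a
(-174 + z(5*3)) + W(10) = (-174 + (-24 + 6*(5*3))) + 4*10 = (-174 + (-24 + 6*15)) + 40 = (-174 + (-24 + 90)) + 40 = (-174 + 66) + 40 = -108 + 40 = -68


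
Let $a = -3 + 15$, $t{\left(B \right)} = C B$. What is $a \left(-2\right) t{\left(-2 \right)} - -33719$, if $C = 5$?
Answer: $33959$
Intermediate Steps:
$t{\left(B \right)} = 5 B$
$a = 12$
$a \left(-2\right) t{\left(-2 \right)} - -33719 = 12 \left(-2\right) 5 \left(-2\right) - -33719 = \left(-24\right) \left(-10\right) + 33719 = 240 + 33719 = 33959$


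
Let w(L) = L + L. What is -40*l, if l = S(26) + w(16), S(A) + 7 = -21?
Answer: -160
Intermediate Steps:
w(L) = 2*L
S(A) = -28 (S(A) = -7 - 21 = -28)
l = 4 (l = -28 + 2*16 = -28 + 32 = 4)
-40*l = -40*4 = -160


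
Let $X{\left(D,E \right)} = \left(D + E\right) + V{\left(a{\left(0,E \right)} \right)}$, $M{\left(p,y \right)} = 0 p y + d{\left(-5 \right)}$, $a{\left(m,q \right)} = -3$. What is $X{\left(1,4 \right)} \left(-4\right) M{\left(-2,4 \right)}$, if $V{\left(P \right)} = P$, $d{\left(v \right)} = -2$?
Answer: $16$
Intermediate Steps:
$M{\left(p,y \right)} = -2$ ($M{\left(p,y \right)} = 0 p y - 2 = 0 y - 2 = 0 - 2 = -2$)
$X{\left(D,E \right)} = -3 + D + E$ ($X{\left(D,E \right)} = \left(D + E\right) - 3 = -3 + D + E$)
$X{\left(1,4 \right)} \left(-4\right) M{\left(-2,4 \right)} = \left(-3 + 1 + 4\right) \left(-4\right) \left(-2\right) = 2 \left(-4\right) \left(-2\right) = \left(-8\right) \left(-2\right) = 16$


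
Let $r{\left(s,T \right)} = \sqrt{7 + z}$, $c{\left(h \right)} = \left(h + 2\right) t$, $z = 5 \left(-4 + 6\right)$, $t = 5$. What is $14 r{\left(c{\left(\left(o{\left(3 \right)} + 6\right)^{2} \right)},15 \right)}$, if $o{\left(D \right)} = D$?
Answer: $14 \sqrt{17} \approx 57.724$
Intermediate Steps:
$z = 10$ ($z = 5 \cdot 2 = 10$)
$c{\left(h \right)} = 10 + 5 h$ ($c{\left(h \right)} = \left(h + 2\right) 5 = \left(2 + h\right) 5 = 10 + 5 h$)
$r{\left(s,T \right)} = \sqrt{17}$ ($r{\left(s,T \right)} = \sqrt{7 + 10} = \sqrt{17}$)
$14 r{\left(c{\left(\left(o{\left(3 \right)} + 6\right)^{2} \right)},15 \right)} = 14 \sqrt{17}$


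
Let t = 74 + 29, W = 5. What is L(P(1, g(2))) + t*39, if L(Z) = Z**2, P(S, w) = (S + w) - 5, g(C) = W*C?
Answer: 4053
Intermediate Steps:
g(C) = 5*C
P(S, w) = -5 + S + w
t = 103
L(P(1, g(2))) + t*39 = (-5 + 1 + 5*2)**2 + 103*39 = (-5 + 1 + 10)**2 + 4017 = 6**2 + 4017 = 36 + 4017 = 4053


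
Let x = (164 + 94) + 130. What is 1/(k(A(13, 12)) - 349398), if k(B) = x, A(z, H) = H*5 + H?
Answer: -1/349010 ≈ -2.8652e-6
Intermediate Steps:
x = 388 (x = 258 + 130 = 388)
A(z, H) = 6*H (A(z, H) = 5*H + H = 6*H)
k(B) = 388
1/(k(A(13, 12)) - 349398) = 1/(388 - 349398) = 1/(-349010) = -1/349010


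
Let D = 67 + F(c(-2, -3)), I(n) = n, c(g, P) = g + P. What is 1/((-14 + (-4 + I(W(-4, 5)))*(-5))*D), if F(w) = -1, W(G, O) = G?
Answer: 1/1716 ≈ 0.00058275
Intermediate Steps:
c(g, P) = P + g
D = 66 (D = 67 - 1 = 66)
1/((-14 + (-4 + I(W(-4, 5)))*(-5))*D) = 1/((-14 + (-4 - 4)*(-5))*66) = 1/((-14 - 8*(-5))*66) = 1/((-14 + 40)*66) = 1/(26*66) = 1/1716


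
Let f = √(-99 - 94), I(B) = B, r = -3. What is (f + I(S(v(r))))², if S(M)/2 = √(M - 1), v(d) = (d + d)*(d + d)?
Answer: -53 + 4*I*√6755 ≈ -53.0 + 328.76*I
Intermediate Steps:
v(d) = 4*d² (v(d) = (2*d)*(2*d) = 4*d²)
S(M) = 2*√(-1 + M) (S(M) = 2*√(M - 1) = 2*√(-1 + M))
f = I*√193 (f = √(-193) = I*√193 ≈ 13.892*I)
(f + I(S(v(r))))² = (I*√193 + 2*√(-1 + 4*(-3)²))² = (I*√193 + 2*√(-1 + 4*9))² = (I*√193 + 2*√(-1 + 36))² = (I*√193 + 2*√35)² = (2*√35 + I*√193)²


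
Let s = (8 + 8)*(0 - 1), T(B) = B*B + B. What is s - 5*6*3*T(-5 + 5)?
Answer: -16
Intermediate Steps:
T(B) = B + B**2 (T(B) = B**2 + B = B + B**2)
s = -16 (s = 16*(-1) = -16)
s - 5*6*3*T(-5 + 5) = -16 - 5*6*3*(-5 + 5)*(1 + (-5 + 5)) = -16 - 90*0*(1 + 0) = -16 - 90*0*1 = -16 - 90*0 = -16 - 5*0 = -16 + 0 = -16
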